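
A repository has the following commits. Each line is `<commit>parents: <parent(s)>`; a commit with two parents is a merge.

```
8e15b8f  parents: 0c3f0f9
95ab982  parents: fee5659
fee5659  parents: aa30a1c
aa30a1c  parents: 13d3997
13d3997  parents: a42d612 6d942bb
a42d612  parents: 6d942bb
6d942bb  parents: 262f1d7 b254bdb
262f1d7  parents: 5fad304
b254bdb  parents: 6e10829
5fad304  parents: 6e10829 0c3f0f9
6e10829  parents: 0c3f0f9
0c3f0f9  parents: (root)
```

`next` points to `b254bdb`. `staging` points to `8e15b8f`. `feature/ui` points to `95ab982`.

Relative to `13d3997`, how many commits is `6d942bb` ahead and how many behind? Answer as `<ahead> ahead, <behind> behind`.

Reachable from 6d942bb: {0c3f0f9, 262f1d7, 5fad304, 6d942bb, 6e10829, b254bdb}.
Reachable from 13d3997: {0c3f0f9, 13d3997, 262f1d7, 5fad304, 6d942bb, 6e10829, a42d612, b254bdb}.
Only in 6d942bb's history (ahead): {} — 0.
Only in 13d3997's history (behind): {13d3997, a42d612} — 2.

0 ahead, 2 behind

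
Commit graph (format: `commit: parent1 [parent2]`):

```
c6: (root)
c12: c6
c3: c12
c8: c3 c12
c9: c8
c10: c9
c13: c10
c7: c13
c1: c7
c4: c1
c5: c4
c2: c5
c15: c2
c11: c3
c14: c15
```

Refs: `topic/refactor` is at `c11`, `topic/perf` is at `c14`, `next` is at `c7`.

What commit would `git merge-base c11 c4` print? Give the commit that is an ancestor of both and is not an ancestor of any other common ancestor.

c3

Ancestors of c11: {c11, c12, c3, c6}.
Ancestors of c4: {c1, c10, c12, c13, c3, c4, c6, c7, c8, c9}.
Common ancestors: {c12, c3, c6}.
Among these, c3 is not an ancestor of any other common ancestor — it is the merge base.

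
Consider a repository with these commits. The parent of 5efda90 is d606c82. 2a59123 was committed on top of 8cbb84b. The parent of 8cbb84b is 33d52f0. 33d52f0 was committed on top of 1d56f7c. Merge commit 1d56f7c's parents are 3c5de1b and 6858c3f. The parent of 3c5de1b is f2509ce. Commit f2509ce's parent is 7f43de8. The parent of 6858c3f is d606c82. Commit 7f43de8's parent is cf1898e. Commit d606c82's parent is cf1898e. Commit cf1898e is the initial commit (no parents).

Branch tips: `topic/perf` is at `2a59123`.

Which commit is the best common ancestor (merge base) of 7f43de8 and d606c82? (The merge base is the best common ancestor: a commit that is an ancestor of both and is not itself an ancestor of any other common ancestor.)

Ancestors of 7f43de8: {7f43de8, cf1898e}.
Ancestors of d606c82: {cf1898e, d606c82}.
Common ancestors: {cf1898e}.
The only common ancestor is cf1898e, so it is the merge base.

cf1898e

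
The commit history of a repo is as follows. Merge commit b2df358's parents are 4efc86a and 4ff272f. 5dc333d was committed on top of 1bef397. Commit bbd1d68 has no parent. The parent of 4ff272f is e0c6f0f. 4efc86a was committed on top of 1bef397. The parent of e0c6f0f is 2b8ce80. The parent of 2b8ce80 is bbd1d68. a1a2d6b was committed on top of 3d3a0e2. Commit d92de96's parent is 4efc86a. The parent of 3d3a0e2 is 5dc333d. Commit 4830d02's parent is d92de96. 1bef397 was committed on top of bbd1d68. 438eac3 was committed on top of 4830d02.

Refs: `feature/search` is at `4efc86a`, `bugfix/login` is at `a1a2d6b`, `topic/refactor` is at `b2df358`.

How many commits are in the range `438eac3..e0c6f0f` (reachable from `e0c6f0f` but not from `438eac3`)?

Reachable from e0c6f0f: {2b8ce80, bbd1d68, e0c6f0f}.
Reachable from 438eac3: {1bef397, 438eac3, 4830d02, 4efc86a, bbd1d68, d92de96}.
In e0c6f0f's history but not 438eac3's: {2b8ce80, e0c6f0f} — 2 commits.

2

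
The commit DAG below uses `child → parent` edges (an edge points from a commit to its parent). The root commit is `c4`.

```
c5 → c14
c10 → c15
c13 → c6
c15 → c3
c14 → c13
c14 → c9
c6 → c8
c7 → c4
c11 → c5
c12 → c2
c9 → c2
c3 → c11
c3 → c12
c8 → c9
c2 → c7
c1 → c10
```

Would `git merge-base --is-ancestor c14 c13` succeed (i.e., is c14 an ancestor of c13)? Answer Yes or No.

Ancestors of c13: {c13, c2, c4, c6, c7, c8, c9}.
c14 is not in that set, so it is not an ancestor of c13.

No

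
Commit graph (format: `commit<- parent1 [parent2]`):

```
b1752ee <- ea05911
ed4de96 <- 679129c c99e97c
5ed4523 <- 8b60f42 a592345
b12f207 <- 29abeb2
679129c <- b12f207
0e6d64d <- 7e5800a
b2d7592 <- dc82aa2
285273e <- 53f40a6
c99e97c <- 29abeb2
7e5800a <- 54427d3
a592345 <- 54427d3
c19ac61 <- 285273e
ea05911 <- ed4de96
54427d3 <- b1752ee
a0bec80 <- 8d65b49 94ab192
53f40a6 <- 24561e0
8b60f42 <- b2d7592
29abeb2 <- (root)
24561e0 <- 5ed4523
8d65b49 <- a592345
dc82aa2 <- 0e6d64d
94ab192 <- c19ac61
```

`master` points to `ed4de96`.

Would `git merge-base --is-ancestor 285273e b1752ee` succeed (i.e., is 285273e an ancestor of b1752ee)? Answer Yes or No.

No

Ancestors of b1752ee: {29abeb2, 679129c, b12f207, b1752ee, c99e97c, ea05911, ed4de96}.
285273e is not in that set, so it is not an ancestor of b1752ee.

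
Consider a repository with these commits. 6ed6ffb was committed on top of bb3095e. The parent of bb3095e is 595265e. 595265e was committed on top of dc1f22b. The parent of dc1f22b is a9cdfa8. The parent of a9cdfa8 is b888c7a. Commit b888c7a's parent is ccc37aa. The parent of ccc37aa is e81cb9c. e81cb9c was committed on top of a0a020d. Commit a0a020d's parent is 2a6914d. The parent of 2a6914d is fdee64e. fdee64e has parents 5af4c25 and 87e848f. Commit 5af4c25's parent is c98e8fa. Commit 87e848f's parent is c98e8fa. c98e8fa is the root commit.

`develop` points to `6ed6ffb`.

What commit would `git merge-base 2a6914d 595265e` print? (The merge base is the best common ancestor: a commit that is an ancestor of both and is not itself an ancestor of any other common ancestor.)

Ancestors of 2a6914d: {2a6914d, 5af4c25, 87e848f, c98e8fa, fdee64e}.
Ancestors of 595265e: {2a6914d, 595265e, 5af4c25, 87e848f, a0a020d, a9cdfa8, b888c7a, c98e8fa, ccc37aa, dc1f22b, e81cb9c, fdee64e}.
Common ancestors: {2a6914d, 5af4c25, 87e848f, c98e8fa, fdee64e}.
Among these, 2a6914d is not an ancestor of any other common ancestor — it is the merge base.

2a6914d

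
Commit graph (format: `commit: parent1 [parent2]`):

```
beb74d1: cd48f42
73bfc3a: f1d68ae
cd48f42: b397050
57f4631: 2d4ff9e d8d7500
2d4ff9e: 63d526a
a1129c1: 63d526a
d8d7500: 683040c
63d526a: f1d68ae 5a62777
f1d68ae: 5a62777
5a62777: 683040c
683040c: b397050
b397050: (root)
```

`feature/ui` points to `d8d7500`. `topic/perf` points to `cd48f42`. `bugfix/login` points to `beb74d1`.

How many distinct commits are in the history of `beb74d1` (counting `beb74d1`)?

3

Walking parent pointers from beb74d1: reachable set = {b397050, beb74d1, cd48f42}.
That is 3 commits.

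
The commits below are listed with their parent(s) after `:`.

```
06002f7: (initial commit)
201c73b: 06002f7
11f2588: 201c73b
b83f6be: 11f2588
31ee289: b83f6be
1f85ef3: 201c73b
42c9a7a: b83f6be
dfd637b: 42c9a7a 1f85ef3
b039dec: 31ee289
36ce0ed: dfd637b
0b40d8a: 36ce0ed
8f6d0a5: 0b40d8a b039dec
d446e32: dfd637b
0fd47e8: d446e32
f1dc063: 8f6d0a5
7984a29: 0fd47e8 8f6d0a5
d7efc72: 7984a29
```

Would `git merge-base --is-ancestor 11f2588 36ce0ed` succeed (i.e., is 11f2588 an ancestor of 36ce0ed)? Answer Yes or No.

Yes

Ancestors of 36ce0ed (commits reachable by following parents): {06002f7, 11f2588, 1f85ef3, 201c73b, 36ce0ed, 42c9a7a, b83f6be, dfd637b}.
11f2588 is in that set, so it is an ancestor of 36ce0ed.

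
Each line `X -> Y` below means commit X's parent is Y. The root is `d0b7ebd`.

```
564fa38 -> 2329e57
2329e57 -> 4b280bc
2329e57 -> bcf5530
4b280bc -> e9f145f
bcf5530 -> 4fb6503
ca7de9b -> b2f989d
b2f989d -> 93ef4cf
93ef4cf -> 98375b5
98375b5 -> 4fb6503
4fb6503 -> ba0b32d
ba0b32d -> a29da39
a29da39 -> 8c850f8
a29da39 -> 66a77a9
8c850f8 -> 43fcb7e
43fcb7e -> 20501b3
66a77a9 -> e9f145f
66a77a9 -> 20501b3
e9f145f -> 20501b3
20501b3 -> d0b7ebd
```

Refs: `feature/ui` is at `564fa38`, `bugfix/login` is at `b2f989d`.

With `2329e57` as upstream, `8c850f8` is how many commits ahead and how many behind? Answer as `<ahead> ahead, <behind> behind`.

0 ahead, 8 behind

Reachable from 8c850f8: {20501b3, 43fcb7e, 8c850f8, d0b7ebd}.
Reachable from 2329e57: {20501b3, 2329e57, 43fcb7e, 4b280bc, 4fb6503, 66a77a9, 8c850f8, a29da39, ba0b32d, bcf5530, d0b7ebd, e9f145f}.
Only in 8c850f8's history (ahead): {} — 0.
Only in 2329e57's history (behind): {2329e57, 4b280bc, 4fb6503, 66a77a9, a29da39, ba0b32d, bcf5530, e9f145f} — 8.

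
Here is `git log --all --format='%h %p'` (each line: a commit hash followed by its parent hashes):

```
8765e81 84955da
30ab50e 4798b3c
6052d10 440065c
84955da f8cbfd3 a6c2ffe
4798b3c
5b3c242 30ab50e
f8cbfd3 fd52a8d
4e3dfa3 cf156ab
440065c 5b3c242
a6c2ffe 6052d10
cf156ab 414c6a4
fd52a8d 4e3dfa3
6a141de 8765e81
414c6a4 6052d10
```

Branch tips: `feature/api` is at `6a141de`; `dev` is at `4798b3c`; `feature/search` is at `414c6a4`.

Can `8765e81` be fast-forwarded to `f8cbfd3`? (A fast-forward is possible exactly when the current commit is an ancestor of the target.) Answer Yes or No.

No

A fast-forward from 8765e81 to f8cbfd3 is possible iff 8765e81 is an ancestor of f8cbfd3.
Ancestors of f8cbfd3: {30ab50e, 414c6a4, 440065c, 4798b3c, 4e3dfa3, 5b3c242, 6052d10, cf156ab, f8cbfd3, fd52a8d}.
8765e81 is not among them, so fast-forward is not possible.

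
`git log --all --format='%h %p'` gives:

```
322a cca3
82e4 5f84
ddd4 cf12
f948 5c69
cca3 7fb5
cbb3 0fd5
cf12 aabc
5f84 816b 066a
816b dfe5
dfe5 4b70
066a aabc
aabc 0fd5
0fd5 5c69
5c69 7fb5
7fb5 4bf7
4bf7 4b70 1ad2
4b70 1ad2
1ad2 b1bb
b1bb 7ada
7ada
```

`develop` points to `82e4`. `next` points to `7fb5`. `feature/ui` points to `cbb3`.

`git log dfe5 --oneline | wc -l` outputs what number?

Walking parent pointers from dfe5: reachable set = {1ad2, 4b70, 7ada, b1bb, dfe5}.
That is 5 commits.

5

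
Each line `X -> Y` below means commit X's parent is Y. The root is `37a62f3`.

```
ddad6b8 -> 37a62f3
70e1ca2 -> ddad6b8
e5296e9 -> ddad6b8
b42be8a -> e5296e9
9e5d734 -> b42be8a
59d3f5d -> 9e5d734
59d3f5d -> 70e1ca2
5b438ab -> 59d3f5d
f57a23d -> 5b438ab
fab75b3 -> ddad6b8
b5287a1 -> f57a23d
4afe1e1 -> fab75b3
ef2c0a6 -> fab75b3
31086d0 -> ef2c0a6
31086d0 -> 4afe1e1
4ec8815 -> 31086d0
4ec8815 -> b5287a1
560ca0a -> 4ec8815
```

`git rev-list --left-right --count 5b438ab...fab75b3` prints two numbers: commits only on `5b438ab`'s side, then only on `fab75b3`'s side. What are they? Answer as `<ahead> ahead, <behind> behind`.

6 ahead, 1 behind

Reachable from 5b438ab: {37a62f3, 59d3f5d, 5b438ab, 70e1ca2, 9e5d734, b42be8a, ddad6b8, e5296e9}.
Reachable from fab75b3: {37a62f3, ddad6b8, fab75b3}.
Only in 5b438ab's history (ahead): {59d3f5d, 5b438ab, 70e1ca2, 9e5d734, b42be8a, e5296e9} — 6.
Only in fab75b3's history (behind): {fab75b3} — 1.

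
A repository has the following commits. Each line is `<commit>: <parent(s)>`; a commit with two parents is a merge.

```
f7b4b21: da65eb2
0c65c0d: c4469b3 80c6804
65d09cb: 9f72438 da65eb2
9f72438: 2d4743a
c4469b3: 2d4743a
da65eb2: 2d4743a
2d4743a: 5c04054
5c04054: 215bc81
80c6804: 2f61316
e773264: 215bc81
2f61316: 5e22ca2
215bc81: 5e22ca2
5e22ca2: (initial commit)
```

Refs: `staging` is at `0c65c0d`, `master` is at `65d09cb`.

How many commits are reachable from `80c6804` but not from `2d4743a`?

2

Reachable from 80c6804: {2f61316, 5e22ca2, 80c6804}.
Reachable from 2d4743a: {215bc81, 2d4743a, 5c04054, 5e22ca2}.
In 80c6804's history but not 2d4743a's: {2f61316, 80c6804} — 2 commits.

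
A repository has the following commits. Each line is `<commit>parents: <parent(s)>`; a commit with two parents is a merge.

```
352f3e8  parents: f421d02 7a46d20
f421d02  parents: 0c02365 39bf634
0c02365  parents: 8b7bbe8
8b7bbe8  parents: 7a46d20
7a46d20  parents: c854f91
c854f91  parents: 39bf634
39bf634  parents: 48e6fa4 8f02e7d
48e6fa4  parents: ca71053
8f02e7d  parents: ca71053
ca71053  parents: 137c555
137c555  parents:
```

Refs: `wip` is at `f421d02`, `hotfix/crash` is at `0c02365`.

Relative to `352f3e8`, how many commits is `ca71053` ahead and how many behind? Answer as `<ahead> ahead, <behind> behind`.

Reachable from ca71053: {137c555, ca71053}.
Reachable from 352f3e8: {0c02365, 137c555, 352f3e8, 39bf634, 48e6fa4, 7a46d20, 8b7bbe8, 8f02e7d, c854f91, ca71053, f421d02}.
Only in ca71053's history (ahead): {} — 0.
Only in 352f3e8's history (behind): {0c02365, 352f3e8, 39bf634, 48e6fa4, 7a46d20, 8b7bbe8, 8f02e7d, c854f91, f421d02} — 9.

0 ahead, 9 behind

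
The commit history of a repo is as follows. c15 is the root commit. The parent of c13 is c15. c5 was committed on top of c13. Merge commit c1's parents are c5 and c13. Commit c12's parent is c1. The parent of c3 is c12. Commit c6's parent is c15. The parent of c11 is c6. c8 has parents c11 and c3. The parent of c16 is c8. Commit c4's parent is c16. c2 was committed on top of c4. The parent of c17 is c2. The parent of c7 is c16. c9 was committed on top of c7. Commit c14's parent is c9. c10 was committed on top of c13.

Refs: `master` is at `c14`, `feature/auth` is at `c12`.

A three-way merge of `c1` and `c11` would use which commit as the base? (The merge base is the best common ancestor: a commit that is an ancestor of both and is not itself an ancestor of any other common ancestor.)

Ancestors of c1: {c1, c13, c15, c5}.
Ancestors of c11: {c11, c15, c6}.
Common ancestors: {c15}.
The only common ancestor is c15, so it is the merge base.

c15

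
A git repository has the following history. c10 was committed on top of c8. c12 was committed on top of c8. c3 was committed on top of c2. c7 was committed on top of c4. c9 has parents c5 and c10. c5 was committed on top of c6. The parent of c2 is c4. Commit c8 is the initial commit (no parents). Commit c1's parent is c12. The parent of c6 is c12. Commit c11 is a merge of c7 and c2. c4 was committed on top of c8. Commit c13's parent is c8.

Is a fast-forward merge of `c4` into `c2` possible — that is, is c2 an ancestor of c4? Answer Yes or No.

No

A fast-forward from c2 to c4 is possible iff c2 is an ancestor of c4.
Ancestors of c4: {c4, c8}.
c2 is not among them, so fast-forward is not possible.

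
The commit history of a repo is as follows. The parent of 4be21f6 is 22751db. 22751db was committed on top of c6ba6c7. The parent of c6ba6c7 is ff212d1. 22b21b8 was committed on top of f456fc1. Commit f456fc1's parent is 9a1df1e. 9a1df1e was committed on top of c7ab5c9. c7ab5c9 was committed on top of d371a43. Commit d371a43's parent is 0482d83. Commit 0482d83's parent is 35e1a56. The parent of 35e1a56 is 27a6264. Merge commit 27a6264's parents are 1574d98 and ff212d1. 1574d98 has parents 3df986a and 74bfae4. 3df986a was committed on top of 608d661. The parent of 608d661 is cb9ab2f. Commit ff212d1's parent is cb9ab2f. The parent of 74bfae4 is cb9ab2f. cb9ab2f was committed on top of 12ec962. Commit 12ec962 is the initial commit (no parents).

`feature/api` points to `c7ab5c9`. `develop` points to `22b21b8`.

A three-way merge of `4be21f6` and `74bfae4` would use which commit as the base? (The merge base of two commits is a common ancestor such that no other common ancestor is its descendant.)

Ancestors of 4be21f6: {12ec962, 22751db, 4be21f6, c6ba6c7, cb9ab2f, ff212d1}.
Ancestors of 74bfae4: {12ec962, 74bfae4, cb9ab2f}.
Common ancestors: {12ec962, cb9ab2f}.
Among these, cb9ab2f is not an ancestor of any other common ancestor — it is the merge base.

cb9ab2f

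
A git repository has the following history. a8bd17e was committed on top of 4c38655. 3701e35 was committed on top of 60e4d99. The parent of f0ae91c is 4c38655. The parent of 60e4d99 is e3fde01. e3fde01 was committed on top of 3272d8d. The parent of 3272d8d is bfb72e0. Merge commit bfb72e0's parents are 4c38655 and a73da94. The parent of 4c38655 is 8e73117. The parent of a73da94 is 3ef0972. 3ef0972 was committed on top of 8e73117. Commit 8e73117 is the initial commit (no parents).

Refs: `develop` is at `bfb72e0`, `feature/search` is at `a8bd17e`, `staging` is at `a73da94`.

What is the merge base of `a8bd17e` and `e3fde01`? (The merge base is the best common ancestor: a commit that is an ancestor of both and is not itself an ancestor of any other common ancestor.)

4c38655

Ancestors of a8bd17e: {4c38655, 8e73117, a8bd17e}.
Ancestors of e3fde01: {3272d8d, 3ef0972, 4c38655, 8e73117, a73da94, bfb72e0, e3fde01}.
Common ancestors: {4c38655, 8e73117}.
Among these, 4c38655 is not an ancestor of any other common ancestor — it is the merge base.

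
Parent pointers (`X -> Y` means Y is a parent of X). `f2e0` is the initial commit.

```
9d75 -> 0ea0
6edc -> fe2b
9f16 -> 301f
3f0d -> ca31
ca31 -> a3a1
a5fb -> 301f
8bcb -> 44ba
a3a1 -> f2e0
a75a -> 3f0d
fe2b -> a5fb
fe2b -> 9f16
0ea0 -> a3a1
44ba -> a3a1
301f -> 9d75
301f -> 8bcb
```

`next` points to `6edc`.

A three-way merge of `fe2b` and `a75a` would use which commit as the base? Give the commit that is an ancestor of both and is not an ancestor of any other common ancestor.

Ancestors of fe2b: {0ea0, 301f, 44ba, 8bcb, 9d75, 9f16, a3a1, a5fb, f2e0, fe2b}.
Ancestors of a75a: {3f0d, a3a1, a75a, ca31, f2e0}.
Common ancestors: {a3a1, f2e0}.
Among these, a3a1 is not an ancestor of any other common ancestor — it is the merge base.

a3a1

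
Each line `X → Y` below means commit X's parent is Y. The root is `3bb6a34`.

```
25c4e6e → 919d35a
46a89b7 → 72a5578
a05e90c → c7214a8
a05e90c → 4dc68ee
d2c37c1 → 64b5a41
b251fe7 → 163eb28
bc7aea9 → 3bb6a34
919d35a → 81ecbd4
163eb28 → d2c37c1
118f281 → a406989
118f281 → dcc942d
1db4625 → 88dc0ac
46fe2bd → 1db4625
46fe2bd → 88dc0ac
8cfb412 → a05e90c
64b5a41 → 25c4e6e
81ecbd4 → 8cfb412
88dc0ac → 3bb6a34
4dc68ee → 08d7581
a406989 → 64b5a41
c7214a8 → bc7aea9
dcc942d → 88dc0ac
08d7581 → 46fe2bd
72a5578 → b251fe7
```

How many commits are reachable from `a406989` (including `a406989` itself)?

Walking parent pointers from a406989: reachable set = {08d7581, 1db4625, 25c4e6e, 3bb6a34, 46fe2bd, 4dc68ee, 64b5a41, 81ecbd4, 88dc0ac, 8cfb412, 919d35a, a05e90c, a406989, bc7aea9, c7214a8}.
That is 15 commits.

15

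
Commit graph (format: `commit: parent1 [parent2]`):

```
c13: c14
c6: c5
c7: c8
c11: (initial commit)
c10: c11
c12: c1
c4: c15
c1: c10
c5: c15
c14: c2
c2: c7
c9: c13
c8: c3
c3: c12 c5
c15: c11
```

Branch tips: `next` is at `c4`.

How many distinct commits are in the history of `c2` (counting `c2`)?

Walking parent pointers from c2: reachable set = {c1, c10, c11, c12, c15, c2, c3, c5, c7, c8}.
That is 10 commits.

10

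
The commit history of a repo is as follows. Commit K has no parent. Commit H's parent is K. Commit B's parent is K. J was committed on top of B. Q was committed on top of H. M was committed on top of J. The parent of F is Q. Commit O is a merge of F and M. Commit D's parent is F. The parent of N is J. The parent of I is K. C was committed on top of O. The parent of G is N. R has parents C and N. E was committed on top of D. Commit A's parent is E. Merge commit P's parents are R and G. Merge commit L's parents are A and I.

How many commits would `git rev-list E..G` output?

Reachable from G: {B, G, J, K, N}.
Reachable from E: {D, E, F, H, K, Q}.
In G's history but not E's: {B, G, J, N} — 4 commits.

4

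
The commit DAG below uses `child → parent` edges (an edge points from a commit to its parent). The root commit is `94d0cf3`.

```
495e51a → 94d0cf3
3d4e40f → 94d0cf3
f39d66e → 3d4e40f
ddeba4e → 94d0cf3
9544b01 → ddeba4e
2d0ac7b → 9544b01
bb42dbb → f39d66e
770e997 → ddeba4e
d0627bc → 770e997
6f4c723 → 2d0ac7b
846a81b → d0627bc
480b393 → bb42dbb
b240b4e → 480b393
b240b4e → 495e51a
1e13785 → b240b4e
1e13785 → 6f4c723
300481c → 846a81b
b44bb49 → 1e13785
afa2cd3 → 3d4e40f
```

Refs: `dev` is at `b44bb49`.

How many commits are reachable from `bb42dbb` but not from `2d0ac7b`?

3

Reachable from bb42dbb: {3d4e40f, 94d0cf3, bb42dbb, f39d66e}.
Reachable from 2d0ac7b: {2d0ac7b, 94d0cf3, 9544b01, ddeba4e}.
In bb42dbb's history but not 2d0ac7b's: {3d4e40f, bb42dbb, f39d66e} — 3 commits.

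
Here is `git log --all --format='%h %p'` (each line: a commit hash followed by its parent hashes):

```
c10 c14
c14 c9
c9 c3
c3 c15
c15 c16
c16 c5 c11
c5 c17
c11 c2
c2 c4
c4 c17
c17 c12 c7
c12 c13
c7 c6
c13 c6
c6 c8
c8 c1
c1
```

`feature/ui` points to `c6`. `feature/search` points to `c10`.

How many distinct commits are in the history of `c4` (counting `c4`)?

Walking parent pointers from c4: reachable set = {c1, c12, c13, c17, c4, c6, c7, c8}.
That is 8 commits.

8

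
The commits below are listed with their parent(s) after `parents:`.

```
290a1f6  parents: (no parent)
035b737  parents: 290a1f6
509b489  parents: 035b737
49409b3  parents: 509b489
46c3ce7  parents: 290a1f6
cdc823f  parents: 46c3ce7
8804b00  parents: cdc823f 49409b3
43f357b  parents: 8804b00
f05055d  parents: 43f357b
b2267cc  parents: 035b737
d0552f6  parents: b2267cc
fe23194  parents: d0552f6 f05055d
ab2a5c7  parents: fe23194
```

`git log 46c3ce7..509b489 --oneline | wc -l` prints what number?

2

Reachable from 509b489: {035b737, 290a1f6, 509b489}.
Reachable from 46c3ce7: {290a1f6, 46c3ce7}.
In 509b489's history but not 46c3ce7's: {035b737, 509b489} — 2 commits.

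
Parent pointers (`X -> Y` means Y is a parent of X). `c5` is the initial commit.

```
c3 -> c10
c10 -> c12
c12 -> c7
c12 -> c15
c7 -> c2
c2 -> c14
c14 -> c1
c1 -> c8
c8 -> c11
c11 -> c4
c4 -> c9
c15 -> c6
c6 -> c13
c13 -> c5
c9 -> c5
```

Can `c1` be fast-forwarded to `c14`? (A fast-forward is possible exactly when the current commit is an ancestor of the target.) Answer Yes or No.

Yes

A fast-forward from c1 to c14 is possible iff c1 is an ancestor of c14.
Ancestors of c14: {c1, c11, c14, c4, c5, c8, c9}.
c1 is among them, so fast-forward is possible.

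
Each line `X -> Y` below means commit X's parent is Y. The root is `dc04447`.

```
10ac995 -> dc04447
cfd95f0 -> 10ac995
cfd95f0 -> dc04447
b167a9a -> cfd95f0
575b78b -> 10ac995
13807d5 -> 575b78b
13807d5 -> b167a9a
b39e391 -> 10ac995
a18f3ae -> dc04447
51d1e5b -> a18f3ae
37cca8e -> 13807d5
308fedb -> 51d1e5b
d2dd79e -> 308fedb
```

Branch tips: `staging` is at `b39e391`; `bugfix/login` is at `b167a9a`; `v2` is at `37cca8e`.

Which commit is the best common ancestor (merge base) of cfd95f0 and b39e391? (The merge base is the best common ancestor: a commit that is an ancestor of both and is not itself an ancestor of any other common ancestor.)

Ancestors of cfd95f0: {10ac995, cfd95f0, dc04447}.
Ancestors of b39e391: {10ac995, b39e391, dc04447}.
Common ancestors: {10ac995, dc04447}.
Among these, 10ac995 is not an ancestor of any other common ancestor — it is the merge base.

10ac995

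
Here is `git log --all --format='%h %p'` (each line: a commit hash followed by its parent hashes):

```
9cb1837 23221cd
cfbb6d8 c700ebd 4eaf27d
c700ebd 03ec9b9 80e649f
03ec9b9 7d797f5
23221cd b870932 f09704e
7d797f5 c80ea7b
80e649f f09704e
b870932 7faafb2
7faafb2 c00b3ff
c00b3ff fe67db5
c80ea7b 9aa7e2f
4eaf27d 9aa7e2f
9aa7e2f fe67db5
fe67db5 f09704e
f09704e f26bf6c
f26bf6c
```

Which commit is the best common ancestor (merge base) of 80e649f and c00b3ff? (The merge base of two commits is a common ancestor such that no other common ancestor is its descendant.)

f09704e

Ancestors of 80e649f: {80e649f, f09704e, f26bf6c}.
Ancestors of c00b3ff: {c00b3ff, f09704e, f26bf6c, fe67db5}.
Common ancestors: {f09704e, f26bf6c}.
Among these, f09704e is not an ancestor of any other common ancestor — it is the merge base.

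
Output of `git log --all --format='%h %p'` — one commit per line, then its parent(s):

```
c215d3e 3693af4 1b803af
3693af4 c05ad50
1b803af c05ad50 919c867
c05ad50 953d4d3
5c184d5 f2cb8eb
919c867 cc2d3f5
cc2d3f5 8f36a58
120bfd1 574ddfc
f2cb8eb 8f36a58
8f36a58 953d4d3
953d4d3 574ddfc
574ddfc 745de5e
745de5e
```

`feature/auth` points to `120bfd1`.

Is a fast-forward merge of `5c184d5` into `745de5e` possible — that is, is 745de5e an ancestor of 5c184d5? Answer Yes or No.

A fast-forward from 745de5e to 5c184d5 is possible iff 745de5e is an ancestor of 5c184d5.
Ancestors of 5c184d5: {574ddfc, 5c184d5, 745de5e, 8f36a58, 953d4d3, f2cb8eb}.
745de5e is among them, so fast-forward is possible.

Yes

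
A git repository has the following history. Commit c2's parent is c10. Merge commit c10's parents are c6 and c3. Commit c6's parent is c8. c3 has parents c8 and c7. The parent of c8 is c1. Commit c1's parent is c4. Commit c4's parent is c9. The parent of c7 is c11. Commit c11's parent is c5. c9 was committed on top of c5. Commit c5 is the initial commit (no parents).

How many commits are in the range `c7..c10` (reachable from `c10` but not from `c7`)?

Reachable from c10: {c1, c10, c11, c3, c4, c5, c6, c7, c8, c9}.
Reachable from c7: {c11, c5, c7}.
In c10's history but not c7's: {c1, c10, c3, c4, c6, c8, c9} — 7 commits.

7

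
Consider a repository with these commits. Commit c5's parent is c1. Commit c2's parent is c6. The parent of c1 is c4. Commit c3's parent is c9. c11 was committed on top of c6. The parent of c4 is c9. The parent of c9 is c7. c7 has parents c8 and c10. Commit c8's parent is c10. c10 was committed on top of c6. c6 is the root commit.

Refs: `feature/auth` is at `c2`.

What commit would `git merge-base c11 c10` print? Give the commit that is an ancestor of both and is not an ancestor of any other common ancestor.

Ancestors of c11: {c11, c6}.
Ancestors of c10: {c10, c6}.
Common ancestors: {c6}.
The only common ancestor is c6, so it is the merge base.

c6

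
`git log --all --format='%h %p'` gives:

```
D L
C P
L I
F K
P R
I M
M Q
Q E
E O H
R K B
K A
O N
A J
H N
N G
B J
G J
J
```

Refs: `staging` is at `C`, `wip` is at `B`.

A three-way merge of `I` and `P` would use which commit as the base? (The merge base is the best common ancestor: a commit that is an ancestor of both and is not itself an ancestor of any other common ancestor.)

J

Ancestors of I: {E, G, H, I, J, M, N, O, Q}.
Ancestors of P: {A, B, J, K, P, R}.
Common ancestors: {J}.
The only common ancestor is J, so it is the merge base.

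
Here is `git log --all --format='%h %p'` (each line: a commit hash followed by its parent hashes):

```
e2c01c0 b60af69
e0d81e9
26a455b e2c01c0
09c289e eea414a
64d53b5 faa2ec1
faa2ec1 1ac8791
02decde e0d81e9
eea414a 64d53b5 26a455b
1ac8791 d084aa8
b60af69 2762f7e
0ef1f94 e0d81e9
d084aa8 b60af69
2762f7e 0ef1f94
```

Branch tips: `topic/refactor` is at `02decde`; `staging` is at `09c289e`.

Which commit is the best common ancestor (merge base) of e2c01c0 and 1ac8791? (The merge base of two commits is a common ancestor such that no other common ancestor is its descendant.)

b60af69

Ancestors of e2c01c0: {0ef1f94, 2762f7e, b60af69, e0d81e9, e2c01c0}.
Ancestors of 1ac8791: {0ef1f94, 1ac8791, 2762f7e, b60af69, d084aa8, e0d81e9}.
Common ancestors: {0ef1f94, 2762f7e, b60af69, e0d81e9}.
Among these, b60af69 is not an ancestor of any other common ancestor — it is the merge base.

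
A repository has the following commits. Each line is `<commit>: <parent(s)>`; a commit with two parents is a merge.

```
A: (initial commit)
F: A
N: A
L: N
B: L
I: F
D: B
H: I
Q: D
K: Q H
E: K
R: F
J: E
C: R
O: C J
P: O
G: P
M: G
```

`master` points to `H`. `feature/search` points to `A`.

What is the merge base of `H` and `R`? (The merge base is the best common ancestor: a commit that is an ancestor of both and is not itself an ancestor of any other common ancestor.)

F

Ancestors of H: {A, F, H, I}.
Ancestors of R: {A, F, R}.
Common ancestors: {A, F}.
Among these, F is not an ancestor of any other common ancestor — it is the merge base.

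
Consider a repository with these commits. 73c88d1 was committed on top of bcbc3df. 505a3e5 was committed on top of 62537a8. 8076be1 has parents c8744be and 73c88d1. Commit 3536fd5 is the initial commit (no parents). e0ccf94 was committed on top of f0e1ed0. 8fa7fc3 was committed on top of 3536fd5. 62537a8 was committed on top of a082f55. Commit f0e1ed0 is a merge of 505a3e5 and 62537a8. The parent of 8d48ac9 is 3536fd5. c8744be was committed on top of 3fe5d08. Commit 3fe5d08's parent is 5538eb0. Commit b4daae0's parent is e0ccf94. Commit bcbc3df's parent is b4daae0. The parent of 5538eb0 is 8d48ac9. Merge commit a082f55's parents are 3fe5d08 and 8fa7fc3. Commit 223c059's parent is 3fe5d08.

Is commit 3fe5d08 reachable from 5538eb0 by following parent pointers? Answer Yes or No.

Ancestors of 5538eb0: {3536fd5, 5538eb0, 8d48ac9}.
3fe5d08 is not in that set, so it is not an ancestor of 5538eb0.

No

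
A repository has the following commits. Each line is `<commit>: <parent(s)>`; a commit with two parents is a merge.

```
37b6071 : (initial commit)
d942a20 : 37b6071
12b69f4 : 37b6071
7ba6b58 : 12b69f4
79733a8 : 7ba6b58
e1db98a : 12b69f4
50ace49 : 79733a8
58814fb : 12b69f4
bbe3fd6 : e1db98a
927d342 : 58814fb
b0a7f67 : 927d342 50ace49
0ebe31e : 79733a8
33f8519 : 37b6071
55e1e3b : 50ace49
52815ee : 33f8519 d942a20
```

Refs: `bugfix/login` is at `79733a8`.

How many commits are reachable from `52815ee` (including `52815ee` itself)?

4

Walking parent pointers from 52815ee: reachable set = {33f8519, 37b6071, 52815ee, d942a20}.
That is 4 commits.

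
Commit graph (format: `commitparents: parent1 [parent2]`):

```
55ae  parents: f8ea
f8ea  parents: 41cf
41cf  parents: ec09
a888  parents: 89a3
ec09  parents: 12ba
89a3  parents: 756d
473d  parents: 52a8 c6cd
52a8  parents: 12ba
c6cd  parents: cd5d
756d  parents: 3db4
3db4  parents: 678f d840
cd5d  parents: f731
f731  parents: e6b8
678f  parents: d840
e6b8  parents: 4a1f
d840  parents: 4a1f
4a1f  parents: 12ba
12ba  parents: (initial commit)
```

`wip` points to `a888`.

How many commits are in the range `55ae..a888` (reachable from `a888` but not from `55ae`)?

Reachable from a888: {12ba, 3db4, 4a1f, 678f, 756d, 89a3, a888, d840}.
Reachable from 55ae: {12ba, 41cf, 55ae, ec09, f8ea}.
In a888's history but not 55ae's: {3db4, 4a1f, 678f, 756d, 89a3, a888, d840} — 7 commits.

7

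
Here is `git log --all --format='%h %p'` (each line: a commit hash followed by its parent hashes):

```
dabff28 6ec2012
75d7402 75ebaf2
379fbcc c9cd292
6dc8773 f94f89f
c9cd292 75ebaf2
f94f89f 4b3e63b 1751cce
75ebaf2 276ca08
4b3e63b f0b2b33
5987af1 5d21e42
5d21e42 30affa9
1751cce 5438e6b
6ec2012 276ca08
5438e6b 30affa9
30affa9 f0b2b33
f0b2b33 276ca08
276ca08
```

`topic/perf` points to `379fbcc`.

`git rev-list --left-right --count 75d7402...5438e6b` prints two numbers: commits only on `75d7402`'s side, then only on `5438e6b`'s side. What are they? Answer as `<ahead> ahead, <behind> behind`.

Reachable from 75d7402: {276ca08, 75d7402, 75ebaf2}.
Reachable from 5438e6b: {276ca08, 30affa9, 5438e6b, f0b2b33}.
Only in 75d7402's history (ahead): {75d7402, 75ebaf2} — 2.
Only in 5438e6b's history (behind): {30affa9, 5438e6b, f0b2b33} — 3.

2 ahead, 3 behind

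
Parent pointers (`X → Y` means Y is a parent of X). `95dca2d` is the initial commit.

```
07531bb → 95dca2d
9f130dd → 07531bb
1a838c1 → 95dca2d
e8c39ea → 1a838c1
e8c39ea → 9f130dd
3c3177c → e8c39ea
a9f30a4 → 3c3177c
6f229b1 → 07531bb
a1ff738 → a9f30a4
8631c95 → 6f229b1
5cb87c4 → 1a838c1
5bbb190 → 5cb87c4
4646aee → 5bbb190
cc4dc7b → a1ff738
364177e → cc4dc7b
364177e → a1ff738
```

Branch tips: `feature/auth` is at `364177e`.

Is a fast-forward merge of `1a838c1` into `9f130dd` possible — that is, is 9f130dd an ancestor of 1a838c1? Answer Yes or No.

No

A fast-forward from 9f130dd to 1a838c1 is possible iff 9f130dd is an ancestor of 1a838c1.
Ancestors of 1a838c1: {1a838c1, 95dca2d}.
9f130dd is not among them, so fast-forward is not possible.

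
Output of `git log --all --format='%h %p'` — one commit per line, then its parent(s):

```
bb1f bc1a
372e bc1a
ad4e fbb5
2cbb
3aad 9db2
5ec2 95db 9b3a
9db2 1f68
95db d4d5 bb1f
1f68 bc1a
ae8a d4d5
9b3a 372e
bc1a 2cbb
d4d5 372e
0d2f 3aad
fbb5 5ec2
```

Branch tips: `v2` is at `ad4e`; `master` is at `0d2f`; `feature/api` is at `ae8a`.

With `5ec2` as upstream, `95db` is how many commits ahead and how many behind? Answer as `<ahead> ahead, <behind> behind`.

Reachable from 95db: {2cbb, 372e, 95db, bb1f, bc1a, d4d5}.
Reachable from 5ec2: {2cbb, 372e, 5ec2, 95db, 9b3a, bb1f, bc1a, d4d5}.
Only in 95db's history (ahead): {} — 0.
Only in 5ec2's history (behind): {5ec2, 9b3a} — 2.

0 ahead, 2 behind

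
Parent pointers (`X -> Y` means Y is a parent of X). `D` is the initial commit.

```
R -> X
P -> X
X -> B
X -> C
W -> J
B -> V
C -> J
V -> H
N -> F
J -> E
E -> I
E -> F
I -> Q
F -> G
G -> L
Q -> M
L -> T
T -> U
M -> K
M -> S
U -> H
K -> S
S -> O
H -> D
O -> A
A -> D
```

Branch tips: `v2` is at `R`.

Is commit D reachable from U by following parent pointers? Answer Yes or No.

Ancestors of U (commits reachable by following parents): {D, H, U}.
D is in that set, so it is an ancestor of U.

Yes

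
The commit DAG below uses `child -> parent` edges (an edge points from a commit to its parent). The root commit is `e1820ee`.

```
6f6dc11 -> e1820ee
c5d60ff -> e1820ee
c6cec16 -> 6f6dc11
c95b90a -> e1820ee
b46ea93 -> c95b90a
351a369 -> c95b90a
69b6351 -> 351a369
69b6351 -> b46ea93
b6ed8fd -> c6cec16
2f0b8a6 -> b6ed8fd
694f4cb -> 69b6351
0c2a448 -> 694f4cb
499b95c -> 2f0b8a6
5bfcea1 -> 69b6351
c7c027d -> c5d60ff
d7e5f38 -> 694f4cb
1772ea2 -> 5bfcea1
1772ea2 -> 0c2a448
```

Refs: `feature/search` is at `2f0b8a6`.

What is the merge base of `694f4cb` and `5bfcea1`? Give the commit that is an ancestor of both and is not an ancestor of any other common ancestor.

Ancestors of 694f4cb: {351a369, 694f4cb, 69b6351, b46ea93, c95b90a, e1820ee}.
Ancestors of 5bfcea1: {351a369, 5bfcea1, 69b6351, b46ea93, c95b90a, e1820ee}.
Common ancestors: {351a369, 69b6351, b46ea93, c95b90a, e1820ee}.
Among these, 69b6351 is not an ancestor of any other common ancestor — it is the merge base.

69b6351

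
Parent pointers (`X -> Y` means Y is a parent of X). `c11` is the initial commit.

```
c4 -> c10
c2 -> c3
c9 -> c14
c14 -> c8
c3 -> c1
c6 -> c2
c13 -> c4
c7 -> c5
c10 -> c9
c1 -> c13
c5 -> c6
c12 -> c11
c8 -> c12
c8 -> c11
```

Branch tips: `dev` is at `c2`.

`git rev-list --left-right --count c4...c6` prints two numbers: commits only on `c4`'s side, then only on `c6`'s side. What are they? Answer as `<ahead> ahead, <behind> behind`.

0 ahead, 5 behind

Reachable from c4: {c10, c11, c12, c14, c4, c8, c9}.
Reachable from c6: {c1, c10, c11, c12, c13, c14, c2, c3, c4, c6, c8, c9}.
Only in c4's history (ahead): {} — 0.
Only in c6's history (behind): {c1, c13, c2, c3, c6} — 5.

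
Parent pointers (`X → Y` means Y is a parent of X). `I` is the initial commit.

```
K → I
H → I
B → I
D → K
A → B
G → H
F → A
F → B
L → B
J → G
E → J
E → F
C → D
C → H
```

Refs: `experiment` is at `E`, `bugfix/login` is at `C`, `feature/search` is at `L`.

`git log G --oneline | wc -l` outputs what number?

Walking parent pointers from G: reachable set = {G, H, I}.
That is 3 commits.

3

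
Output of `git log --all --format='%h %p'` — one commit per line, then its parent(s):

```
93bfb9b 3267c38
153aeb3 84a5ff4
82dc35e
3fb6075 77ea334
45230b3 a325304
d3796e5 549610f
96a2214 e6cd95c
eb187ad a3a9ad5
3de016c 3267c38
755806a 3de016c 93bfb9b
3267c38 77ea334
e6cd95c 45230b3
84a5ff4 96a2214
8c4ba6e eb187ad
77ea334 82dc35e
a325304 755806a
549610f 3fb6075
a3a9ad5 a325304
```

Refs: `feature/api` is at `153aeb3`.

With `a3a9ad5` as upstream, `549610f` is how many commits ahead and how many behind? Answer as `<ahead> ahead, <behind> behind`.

Reachable from 549610f: {3fb6075, 549610f, 77ea334, 82dc35e}.
Reachable from a3a9ad5: {3267c38, 3de016c, 755806a, 77ea334, 82dc35e, 93bfb9b, a325304, a3a9ad5}.
Only in 549610f's history (ahead): {3fb6075, 549610f} — 2.
Only in a3a9ad5's history (behind): {3267c38, 3de016c, 755806a, 93bfb9b, a325304, a3a9ad5} — 6.

2 ahead, 6 behind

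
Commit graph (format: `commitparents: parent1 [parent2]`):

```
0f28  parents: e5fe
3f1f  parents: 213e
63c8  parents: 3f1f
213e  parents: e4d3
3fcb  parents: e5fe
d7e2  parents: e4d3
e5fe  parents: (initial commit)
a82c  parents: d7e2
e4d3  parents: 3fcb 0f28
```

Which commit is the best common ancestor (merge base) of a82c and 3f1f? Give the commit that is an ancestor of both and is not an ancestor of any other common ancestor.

Ancestors of a82c: {0f28, 3fcb, a82c, d7e2, e4d3, e5fe}.
Ancestors of 3f1f: {0f28, 213e, 3f1f, 3fcb, e4d3, e5fe}.
Common ancestors: {0f28, 3fcb, e4d3, e5fe}.
Among these, e4d3 is not an ancestor of any other common ancestor — it is the merge base.

e4d3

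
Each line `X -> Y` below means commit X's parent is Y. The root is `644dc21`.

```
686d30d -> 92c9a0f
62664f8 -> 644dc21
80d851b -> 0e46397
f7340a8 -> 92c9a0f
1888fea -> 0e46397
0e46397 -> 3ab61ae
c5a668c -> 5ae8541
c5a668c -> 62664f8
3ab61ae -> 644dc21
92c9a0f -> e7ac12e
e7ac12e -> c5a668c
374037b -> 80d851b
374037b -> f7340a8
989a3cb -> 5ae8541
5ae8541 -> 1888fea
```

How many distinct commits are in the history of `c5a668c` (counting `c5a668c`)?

7

Walking parent pointers from c5a668c: reachable set = {0e46397, 1888fea, 3ab61ae, 5ae8541, 62664f8, 644dc21, c5a668c}.
That is 7 commits.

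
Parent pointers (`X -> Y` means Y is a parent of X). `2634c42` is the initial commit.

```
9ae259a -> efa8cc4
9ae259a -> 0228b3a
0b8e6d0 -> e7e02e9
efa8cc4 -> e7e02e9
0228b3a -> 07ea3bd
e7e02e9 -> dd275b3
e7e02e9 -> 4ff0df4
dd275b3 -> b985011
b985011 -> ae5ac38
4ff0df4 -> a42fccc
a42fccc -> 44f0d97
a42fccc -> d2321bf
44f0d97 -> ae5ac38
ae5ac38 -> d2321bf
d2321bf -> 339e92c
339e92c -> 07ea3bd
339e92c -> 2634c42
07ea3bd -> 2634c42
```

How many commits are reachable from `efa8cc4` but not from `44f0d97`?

6

Reachable from efa8cc4: {07ea3bd, 2634c42, 339e92c, 44f0d97, 4ff0df4, a42fccc, ae5ac38, b985011, d2321bf, dd275b3, e7e02e9, efa8cc4}.
Reachable from 44f0d97: {07ea3bd, 2634c42, 339e92c, 44f0d97, ae5ac38, d2321bf}.
In efa8cc4's history but not 44f0d97's: {4ff0df4, a42fccc, b985011, dd275b3, e7e02e9, efa8cc4} — 6 commits.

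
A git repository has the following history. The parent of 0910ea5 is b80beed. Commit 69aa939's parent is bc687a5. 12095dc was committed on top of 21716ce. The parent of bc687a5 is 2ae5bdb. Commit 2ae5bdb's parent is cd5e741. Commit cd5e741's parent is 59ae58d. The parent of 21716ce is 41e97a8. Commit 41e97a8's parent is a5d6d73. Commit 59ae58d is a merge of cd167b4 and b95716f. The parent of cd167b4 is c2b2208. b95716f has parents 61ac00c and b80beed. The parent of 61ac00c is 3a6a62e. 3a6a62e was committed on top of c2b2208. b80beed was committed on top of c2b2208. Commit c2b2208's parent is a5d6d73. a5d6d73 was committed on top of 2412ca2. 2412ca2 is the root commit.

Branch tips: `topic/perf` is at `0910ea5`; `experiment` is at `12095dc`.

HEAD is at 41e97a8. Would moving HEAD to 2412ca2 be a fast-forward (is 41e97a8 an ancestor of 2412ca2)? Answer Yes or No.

No

A fast-forward from 41e97a8 to 2412ca2 is possible iff 41e97a8 is an ancestor of 2412ca2.
Ancestors of 2412ca2: {2412ca2}.
41e97a8 is not among them, so fast-forward is not possible.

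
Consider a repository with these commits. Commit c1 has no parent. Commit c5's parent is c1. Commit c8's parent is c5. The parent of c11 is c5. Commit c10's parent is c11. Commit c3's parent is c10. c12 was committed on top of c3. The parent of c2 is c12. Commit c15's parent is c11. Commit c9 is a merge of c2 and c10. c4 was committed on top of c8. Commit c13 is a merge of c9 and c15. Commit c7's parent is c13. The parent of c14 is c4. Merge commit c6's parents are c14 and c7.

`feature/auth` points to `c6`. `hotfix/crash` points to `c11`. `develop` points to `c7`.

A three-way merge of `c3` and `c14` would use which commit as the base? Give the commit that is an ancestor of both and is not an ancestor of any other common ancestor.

Ancestors of c3: {c1, c10, c11, c3, c5}.
Ancestors of c14: {c1, c14, c4, c5, c8}.
Common ancestors: {c1, c5}.
Among these, c5 is not an ancestor of any other common ancestor — it is the merge base.

c5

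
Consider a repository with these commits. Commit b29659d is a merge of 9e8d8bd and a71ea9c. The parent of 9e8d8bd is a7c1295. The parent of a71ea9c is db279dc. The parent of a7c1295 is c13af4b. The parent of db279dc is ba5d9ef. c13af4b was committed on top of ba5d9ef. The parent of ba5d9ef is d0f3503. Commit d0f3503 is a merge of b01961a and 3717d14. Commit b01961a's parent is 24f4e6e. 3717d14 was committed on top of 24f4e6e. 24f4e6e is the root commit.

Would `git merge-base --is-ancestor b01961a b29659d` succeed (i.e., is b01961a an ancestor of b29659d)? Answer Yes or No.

Ancestors of b29659d (commits reachable by following parents): {24f4e6e, 3717d14, 9e8d8bd, a71ea9c, a7c1295, b01961a, b29659d, ba5d9ef, c13af4b, d0f3503, db279dc}.
b01961a is in that set, so it is an ancestor of b29659d.

Yes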